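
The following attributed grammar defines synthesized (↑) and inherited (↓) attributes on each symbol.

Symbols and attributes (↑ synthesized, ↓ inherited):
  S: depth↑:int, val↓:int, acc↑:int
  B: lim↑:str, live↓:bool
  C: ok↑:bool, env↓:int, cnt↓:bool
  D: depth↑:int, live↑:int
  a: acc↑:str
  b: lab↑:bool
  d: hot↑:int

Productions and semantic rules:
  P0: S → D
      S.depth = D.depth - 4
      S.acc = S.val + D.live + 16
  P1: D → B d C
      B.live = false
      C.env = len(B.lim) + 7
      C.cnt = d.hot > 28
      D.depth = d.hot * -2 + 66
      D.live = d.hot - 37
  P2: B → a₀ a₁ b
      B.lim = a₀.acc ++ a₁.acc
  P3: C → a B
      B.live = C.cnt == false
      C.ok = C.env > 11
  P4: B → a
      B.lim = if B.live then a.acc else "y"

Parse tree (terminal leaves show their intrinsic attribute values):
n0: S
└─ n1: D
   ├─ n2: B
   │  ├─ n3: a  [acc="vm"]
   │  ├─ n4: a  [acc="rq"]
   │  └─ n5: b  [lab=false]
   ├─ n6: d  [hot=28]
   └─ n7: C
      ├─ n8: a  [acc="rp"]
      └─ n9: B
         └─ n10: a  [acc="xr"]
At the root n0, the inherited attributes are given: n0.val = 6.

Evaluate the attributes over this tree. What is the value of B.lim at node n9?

1. n0.val = 6  [given at root]
2. n2.live = false  [false]
3. n3.acc = "vm"  [terminal]
4. n4.acc = "rq"  [terminal]
5. n5.lab = false  [terminal]
6. n2.lim = "vmrq"  [a₀.acc ++ a₁.acc]
7. n6.hot = 28  [terminal]
8. n7.env = 11  [len(B.lim) + 7]
9. n7.cnt = false  [d.hot > 28]
10. n8.acc = "rp"  [terminal]
11. n9.live = true  [C.cnt == false]
12. n10.acc = "xr"  [terminal]
13. n9.lim = "xr"  [if B.live then a.acc else "y"]
14. n7.ok = false  [C.env > 11]
15. n1.depth = 10  [d.hot * -2 + 66]
16. n1.live = -9  [d.hot - 37]
17. n0.depth = 6  [D.depth - 4]
18. n0.acc = 13  [S.val + D.live + 16]

"xr"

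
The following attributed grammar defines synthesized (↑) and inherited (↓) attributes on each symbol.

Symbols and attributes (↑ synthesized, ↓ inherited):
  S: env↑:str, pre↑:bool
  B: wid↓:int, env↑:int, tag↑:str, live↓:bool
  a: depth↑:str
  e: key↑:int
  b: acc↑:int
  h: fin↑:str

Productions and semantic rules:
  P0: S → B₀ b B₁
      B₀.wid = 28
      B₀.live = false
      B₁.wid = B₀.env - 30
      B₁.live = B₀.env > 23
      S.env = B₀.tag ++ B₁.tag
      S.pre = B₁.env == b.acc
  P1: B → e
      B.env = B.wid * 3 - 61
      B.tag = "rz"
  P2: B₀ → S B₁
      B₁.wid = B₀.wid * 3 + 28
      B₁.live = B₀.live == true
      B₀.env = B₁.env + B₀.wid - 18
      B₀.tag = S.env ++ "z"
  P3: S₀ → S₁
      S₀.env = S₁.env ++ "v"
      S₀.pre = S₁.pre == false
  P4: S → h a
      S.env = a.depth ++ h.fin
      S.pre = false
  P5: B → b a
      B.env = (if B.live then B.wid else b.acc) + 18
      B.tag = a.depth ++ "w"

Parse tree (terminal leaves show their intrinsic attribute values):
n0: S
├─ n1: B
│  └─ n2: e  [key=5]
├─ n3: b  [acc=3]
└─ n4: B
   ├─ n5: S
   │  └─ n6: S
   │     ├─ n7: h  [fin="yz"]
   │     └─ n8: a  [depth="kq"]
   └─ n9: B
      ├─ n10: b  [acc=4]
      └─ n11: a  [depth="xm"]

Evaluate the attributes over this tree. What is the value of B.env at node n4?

1. n1.wid = 28  [28]
2. n1.live = false  [false]
3. n2.key = 5  [terminal]
4. n1.env = 23  [B.wid * 3 - 61]
5. n1.tag = "rz"  ["rz"]
6. n3.acc = 3  [terminal]
7. n4.wid = -7  [B₀.env - 30]
8. n4.live = false  [B₀.env > 23]
9. n7.fin = "yz"  [terminal]
10. n8.depth = "kq"  [terminal]
11. n6.env = "kqyz"  [a.depth ++ h.fin]
12. n6.pre = false  [false]
13. n5.env = "kqyzv"  [S₁.env ++ "v"]
14. n5.pre = true  [S₁.pre == false]
15. n9.wid = 7  [B₀.wid * 3 + 28]
16. n9.live = false  [B₀.live == true]
17. n10.acc = 4  [terminal]
18. n11.depth = "xm"  [terminal]
19. n9.env = 22  [(if B.live then B.wid else b.acc) + 18]
20. n9.tag = "xmw"  [a.depth ++ "w"]
21. n4.env = -3  [B₁.env + B₀.wid - 18]
22. n4.tag = "kqyzvz"  [S.env ++ "z"]
23. n0.env = "rzkqyzvz"  [B₀.tag ++ B₁.tag]
24. n0.pre = false  [B₁.env == b.acc]

-3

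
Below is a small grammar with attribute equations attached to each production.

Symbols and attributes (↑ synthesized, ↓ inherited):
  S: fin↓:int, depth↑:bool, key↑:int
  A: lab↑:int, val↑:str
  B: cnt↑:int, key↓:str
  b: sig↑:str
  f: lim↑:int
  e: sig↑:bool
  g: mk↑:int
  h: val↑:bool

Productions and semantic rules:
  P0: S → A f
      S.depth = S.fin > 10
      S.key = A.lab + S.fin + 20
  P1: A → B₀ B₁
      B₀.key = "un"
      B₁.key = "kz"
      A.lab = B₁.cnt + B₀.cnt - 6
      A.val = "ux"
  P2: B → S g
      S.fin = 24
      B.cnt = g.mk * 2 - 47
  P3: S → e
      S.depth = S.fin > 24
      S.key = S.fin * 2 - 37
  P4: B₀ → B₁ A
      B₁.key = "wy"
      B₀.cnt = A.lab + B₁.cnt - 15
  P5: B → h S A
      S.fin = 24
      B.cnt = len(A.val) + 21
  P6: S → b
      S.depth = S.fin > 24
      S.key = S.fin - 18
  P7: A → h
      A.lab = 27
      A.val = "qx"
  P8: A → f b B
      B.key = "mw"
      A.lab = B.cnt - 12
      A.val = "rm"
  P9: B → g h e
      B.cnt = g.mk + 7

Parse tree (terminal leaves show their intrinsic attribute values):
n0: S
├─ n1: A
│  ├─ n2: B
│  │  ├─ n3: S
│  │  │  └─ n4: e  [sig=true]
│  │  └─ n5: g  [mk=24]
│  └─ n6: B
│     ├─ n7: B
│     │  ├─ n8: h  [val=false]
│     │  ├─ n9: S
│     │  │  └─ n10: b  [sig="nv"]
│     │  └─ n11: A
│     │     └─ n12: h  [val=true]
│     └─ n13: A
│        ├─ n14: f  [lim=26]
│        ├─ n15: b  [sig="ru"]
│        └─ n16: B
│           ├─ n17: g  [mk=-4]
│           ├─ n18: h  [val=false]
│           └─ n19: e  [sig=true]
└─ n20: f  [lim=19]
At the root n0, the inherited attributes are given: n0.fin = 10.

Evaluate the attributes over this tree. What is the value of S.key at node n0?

24

1. n0.fin = 10  [given at root]
2. n2.key = "un"  ["un"]
3. n3.fin = 24  [24]
4. n4.sig = true  [terminal]
5. n3.depth = false  [S.fin > 24]
6. n3.key = 11  [S.fin * 2 - 37]
7. n5.mk = 24  [terminal]
8. n2.cnt = 1  [g.mk * 2 - 47]
9. n6.key = "kz"  ["kz"]
10. n7.key = "wy"  ["wy"]
11. n8.val = false  [terminal]
12. n9.fin = 24  [24]
13. n10.sig = "nv"  [terminal]
14. n9.depth = false  [S.fin > 24]
15. n9.key = 6  [S.fin - 18]
16. n12.val = true  [terminal]
17. n11.lab = 27  [27]
18. n11.val = "qx"  ["qx"]
19. n7.cnt = 23  [len(A.val) + 21]
20. n14.lim = 26  [terminal]
21. n15.sig = "ru"  [terminal]
22. n16.key = "mw"  ["mw"]
23. n17.mk = -4  [terminal]
24. n18.val = false  [terminal]
25. n19.sig = true  [terminal]
26. n16.cnt = 3  [g.mk + 7]
27. n13.lab = -9  [B.cnt - 12]
28. n13.val = "rm"  ["rm"]
29. n6.cnt = -1  [A.lab + B₁.cnt - 15]
30. n1.lab = -6  [B₁.cnt + B₀.cnt - 6]
31. n1.val = "ux"  ["ux"]
32. n20.lim = 19  [terminal]
33. n0.depth = false  [S.fin > 10]
34. n0.key = 24  [A.lab + S.fin + 20]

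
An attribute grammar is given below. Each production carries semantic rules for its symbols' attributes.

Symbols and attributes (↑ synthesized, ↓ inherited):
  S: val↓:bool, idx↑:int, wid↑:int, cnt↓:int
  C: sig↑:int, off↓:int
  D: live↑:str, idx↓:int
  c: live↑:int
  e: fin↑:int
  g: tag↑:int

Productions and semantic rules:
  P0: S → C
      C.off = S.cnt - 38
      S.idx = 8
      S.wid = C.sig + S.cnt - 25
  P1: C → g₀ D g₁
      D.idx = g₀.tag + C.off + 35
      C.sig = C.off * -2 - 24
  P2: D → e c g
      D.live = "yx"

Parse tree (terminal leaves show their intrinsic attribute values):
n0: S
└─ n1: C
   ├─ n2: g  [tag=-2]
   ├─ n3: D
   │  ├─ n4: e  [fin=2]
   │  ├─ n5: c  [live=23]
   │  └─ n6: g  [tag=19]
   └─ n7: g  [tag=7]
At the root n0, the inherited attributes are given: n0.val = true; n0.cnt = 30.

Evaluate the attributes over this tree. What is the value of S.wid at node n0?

1. n0.val = true  [given at root]
2. n0.cnt = 30  [given at root]
3. n1.off = -8  [S.cnt - 38]
4. n2.tag = -2  [terminal]
5. n3.idx = 25  [g₀.tag + C.off + 35]
6. n4.fin = 2  [terminal]
7. n5.live = 23  [terminal]
8. n6.tag = 19  [terminal]
9. n3.live = "yx"  ["yx"]
10. n7.tag = 7  [terminal]
11. n1.sig = -8  [C.off * -2 - 24]
12. n0.idx = 8  [8]
13. n0.wid = -3  [C.sig + S.cnt - 25]

-3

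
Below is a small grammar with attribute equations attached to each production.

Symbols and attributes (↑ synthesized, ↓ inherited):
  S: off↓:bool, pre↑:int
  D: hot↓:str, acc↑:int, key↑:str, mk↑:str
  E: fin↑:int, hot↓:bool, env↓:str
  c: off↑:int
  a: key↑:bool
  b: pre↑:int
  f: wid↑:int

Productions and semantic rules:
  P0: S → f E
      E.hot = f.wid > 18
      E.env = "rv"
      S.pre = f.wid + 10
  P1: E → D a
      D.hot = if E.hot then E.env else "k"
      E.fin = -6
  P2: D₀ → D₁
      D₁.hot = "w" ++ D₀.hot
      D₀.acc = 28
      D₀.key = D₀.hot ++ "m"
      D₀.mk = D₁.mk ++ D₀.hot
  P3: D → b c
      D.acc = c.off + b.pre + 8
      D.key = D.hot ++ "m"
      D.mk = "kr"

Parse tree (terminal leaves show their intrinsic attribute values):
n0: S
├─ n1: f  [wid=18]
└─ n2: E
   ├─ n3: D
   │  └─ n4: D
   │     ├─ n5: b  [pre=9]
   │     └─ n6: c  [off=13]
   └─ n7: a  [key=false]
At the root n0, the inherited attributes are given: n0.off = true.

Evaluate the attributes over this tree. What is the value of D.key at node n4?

"wkm"

1. n0.off = true  [given at root]
2. n1.wid = 18  [terminal]
3. n2.hot = false  [f.wid > 18]
4. n2.env = "rv"  ["rv"]
5. n3.hot = "k"  [if E.hot then E.env else "k"]
6. n4.hot = "wk"  ["w" ++ D₀.hot]
7. n5.pre = 9  [terminal]
8. n6.off = 13  [terminal]
9. n4.acc = 30  [c.off + b.pre + 8]
10. n4.key = "wkm"  [D.hot ++ "m"]
11. n4.mk = "kr"  ["kr"]
12. n3.acc = 28  [28]
13. n3.key = "km"  [D₀.hot ++ "m"]
14. n3.mk = "krk"  [D₁.mk ++ D₀.hot]
15. n7.key = false  [terminal]
16. n2.fin = -6  [-6]
17. n0.pre = 28  [f.wid + 10]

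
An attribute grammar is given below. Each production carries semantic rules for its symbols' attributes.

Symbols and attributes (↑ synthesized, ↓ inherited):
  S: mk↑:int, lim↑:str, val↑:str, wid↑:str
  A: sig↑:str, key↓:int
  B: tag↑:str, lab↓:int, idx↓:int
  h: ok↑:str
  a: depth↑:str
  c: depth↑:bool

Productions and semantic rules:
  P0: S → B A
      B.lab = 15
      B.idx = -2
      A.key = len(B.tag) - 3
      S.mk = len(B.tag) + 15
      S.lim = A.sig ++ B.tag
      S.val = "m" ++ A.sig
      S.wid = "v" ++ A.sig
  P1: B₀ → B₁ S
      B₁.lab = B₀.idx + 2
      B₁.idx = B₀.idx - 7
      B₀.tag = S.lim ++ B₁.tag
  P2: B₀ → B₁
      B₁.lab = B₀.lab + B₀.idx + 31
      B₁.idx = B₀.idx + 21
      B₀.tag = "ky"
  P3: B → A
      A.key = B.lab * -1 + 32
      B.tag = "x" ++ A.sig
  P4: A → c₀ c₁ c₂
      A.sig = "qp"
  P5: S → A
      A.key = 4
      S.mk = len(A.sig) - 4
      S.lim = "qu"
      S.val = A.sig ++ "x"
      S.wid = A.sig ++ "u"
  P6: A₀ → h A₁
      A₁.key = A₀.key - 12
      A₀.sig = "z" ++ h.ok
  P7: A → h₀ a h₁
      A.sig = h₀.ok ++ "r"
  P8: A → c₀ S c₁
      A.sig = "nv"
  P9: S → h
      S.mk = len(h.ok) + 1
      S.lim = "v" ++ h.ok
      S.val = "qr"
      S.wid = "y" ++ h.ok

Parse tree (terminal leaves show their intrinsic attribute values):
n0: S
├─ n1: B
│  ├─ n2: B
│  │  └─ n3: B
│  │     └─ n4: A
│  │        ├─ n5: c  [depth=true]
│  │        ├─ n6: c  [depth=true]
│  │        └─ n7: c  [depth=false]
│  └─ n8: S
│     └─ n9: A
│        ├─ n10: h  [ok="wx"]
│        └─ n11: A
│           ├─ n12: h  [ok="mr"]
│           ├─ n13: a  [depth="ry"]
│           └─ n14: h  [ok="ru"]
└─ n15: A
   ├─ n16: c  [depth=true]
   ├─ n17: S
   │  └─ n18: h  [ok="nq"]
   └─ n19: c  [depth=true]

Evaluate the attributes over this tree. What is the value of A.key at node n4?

10

1. n1.lab = 15  [15]
2. n1.idx = -2  [-2]
3. n2.lab = 0  [B₀.idx + 2]
4. n2.idx = -9  [B₀.idx - 7]
5. n3.lab = 22  [B₀.lab + B₀.idx + 31]
6. n3.idx = 12  [B₀.idx + 21]
7. n4.key = 10  [B.lab * -1 + 32]
8. n5.depth = true  [terminal]
9. n6.depth = true  [terminal]
10. n7.depth = false  [terminal]
11. n4.sig = "qp"  ["qp"]
12. n3.tag = "xqp"  ["x" ++ A.sig]
13. n2.tag = "ky"  ["ky"]
14. n9.key = 4  [4]
15. n10.ok = "wx"  [terminal]
16. n11.key = -8  [A₀.key - 12]
17. n12.ok = "mr"  [terminal]
18. n13.depth = "ry"  [terminal]
19. n14.ok = "ru"  [terminal]
20. n11.sig = "mrr"  [h₀.ok ++ "r"]
21. n9.sig = "zwx"  ["z" ++ h.ok]
22. n8.mk = -1  [len(A.sig) - 4]
23. n8.lim = "qu"  ["qu"]
24. n8.val = "zwxx"  [A.sig ++ "x"]
25. n8.wid = "zwxu"  [A.sig ++ "u"]
26. n1.tag = "quky"  [S.lim ++ B₁.tag]
27. n15.key = 1  [len(B.tag) - 3]
28. n16.depth = true  [terminal]
29. n18.ok = "nq"  [terminal]
30. n17.mk = 3  [len(h.ok) + 1]
31. n17.lim = "vnq"  ["v" ++ h.ok]
32. n17.val = "qr"  ["qr"]
33. n17.wid = "ynq"  ["y" ++ h.ok]
34. n19.depth = true  [terminal]
35. n15.sig = "nv"  ["nv"]
36. n0.mk = 19  [len(B.tag) + 15]
37. n0.lim = "nvquky"  [A.sig ++ B.tag]
38. n0.val = "mnv"  ["m" ++ A.sig]
39. n0.wid = "vnv"  ["v" ++ A.sig]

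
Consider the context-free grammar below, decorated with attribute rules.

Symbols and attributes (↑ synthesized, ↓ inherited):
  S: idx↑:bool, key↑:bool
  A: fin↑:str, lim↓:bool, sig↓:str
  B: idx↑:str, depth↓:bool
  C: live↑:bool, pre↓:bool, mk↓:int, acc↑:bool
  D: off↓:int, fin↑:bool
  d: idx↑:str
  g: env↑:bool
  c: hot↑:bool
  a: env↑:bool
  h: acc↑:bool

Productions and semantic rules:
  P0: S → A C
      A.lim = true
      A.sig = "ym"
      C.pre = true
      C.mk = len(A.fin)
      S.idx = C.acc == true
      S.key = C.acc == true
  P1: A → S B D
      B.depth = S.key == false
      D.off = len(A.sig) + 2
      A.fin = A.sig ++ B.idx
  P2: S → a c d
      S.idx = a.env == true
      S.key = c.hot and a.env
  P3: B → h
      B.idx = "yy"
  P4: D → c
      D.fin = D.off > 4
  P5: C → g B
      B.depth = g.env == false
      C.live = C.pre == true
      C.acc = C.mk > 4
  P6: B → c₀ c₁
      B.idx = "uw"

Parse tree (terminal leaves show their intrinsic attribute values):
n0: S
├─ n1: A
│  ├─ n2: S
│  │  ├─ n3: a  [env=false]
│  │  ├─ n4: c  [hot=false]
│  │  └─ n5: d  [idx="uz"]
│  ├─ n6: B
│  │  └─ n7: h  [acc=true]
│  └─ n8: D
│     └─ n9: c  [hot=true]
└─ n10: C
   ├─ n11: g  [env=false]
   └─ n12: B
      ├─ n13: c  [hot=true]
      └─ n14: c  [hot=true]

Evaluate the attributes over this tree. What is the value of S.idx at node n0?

false

1. n1.lim = true  [true]
2. n1.sig = "ym"  ["ym"]
3. n3.env = false  [terminal]
4. n4.hot = false  [terminal]
5. n5.idx = "uz"  [terminal]
6. n2.idx = false  [a.env == true]
7. n2.key = false  [c.hot and a.env]
8. n6.depth = true  [S.key == false]
9. n7.acc = true  [terminal]
10. n6.idx = "yy"  ["yy"]
11. n8.off = 4  [len(A.sig) + 2]
12. n9.hot = true  [terminal]
13. n8.fin = false  [D.off > 4]
14. n1.fin = "ymyy"  [A.sig ++ B.idx]
15. n10.pre = true  [true]
16. n10.mk = 4  [len(A.fin)]
17. n11.env = false  [terminal]
18. n12.depth = true  [g.env == false]
19. n13.hot = true  [terminal]
20. n14.hot = true  [terminal]
21. n12.idx = "uw"  ["uw"]
22. n10.live = true  [C.pre == true]
23. n10.acc = false  [C.mk > 4]
24. n0.idx = false  [C.acc == true]
25. n0.key = false  [C.acc == true]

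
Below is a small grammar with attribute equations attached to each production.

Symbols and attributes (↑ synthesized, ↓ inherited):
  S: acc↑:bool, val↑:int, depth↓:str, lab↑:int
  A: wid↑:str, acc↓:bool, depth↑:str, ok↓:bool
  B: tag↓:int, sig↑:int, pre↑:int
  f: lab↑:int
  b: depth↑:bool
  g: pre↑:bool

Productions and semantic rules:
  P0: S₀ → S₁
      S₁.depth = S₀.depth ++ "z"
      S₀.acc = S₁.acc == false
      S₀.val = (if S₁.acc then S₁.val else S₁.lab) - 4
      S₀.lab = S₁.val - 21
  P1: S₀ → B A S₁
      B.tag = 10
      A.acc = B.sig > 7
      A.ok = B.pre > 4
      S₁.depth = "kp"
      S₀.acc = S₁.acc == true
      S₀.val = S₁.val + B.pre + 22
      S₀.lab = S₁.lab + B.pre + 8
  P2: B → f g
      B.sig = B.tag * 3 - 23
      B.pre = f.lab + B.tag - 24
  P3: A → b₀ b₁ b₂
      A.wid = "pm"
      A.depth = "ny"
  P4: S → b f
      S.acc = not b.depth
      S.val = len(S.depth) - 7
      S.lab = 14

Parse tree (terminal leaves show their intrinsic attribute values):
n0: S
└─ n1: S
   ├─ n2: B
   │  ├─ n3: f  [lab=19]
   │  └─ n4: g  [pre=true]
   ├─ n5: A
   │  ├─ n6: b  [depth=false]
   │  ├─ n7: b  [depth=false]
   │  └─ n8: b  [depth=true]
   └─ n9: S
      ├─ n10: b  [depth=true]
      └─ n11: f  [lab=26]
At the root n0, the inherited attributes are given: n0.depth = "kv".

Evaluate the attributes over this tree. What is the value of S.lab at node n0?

1

1. n0.depth = "kv"  [given at root]
2. n1.depth = "kvz"  [S₀.depth ++ "z"]
3. n2.tag = 10  [10]
4. n3.lab = 19  [terminal]
5. n4.pre = true  [terminal]
6. n2.sig = 7  [B.tag * 3 - 23]
7. n2.pre = 5  [f.lab + B.tag - 24]
8. n5.acc = false  [B.sig > 7]
9. n5.ok = true  [B.pre > 4]
10. n6.depth = false  [terminal]
11. n7.depth = false  [terminal]
12. n8.depth = true  [terminal]
13. n5.wid = "pm"  ["pm"]
14. n5.depth = "ny"  ["ny"]
15. n9.depth = "kp"  ["kp"]
16. n10.depth = true  [terminal]
17. n11.lab = 26  [terminal]
18. n9.acc = false  [not b.depth]
19. n9.val = -5  [len(S.depth) - 7]
20. n9.lab = 14  [14]
21. n1.acc = false  [S₁.acc == true]
22. n1.val = 22  [S₁.val + B.pre + 22]
23. n1.lab = 27  [S₁.lab + B.pre + 8]
24. n0.acc = true  [S₁.acc == false]
25. n0.val = 23  [(if S₁.acc then S₁.val else S₁.lab) - 4]
26. n0.lab = 1  [S₁.val - 21]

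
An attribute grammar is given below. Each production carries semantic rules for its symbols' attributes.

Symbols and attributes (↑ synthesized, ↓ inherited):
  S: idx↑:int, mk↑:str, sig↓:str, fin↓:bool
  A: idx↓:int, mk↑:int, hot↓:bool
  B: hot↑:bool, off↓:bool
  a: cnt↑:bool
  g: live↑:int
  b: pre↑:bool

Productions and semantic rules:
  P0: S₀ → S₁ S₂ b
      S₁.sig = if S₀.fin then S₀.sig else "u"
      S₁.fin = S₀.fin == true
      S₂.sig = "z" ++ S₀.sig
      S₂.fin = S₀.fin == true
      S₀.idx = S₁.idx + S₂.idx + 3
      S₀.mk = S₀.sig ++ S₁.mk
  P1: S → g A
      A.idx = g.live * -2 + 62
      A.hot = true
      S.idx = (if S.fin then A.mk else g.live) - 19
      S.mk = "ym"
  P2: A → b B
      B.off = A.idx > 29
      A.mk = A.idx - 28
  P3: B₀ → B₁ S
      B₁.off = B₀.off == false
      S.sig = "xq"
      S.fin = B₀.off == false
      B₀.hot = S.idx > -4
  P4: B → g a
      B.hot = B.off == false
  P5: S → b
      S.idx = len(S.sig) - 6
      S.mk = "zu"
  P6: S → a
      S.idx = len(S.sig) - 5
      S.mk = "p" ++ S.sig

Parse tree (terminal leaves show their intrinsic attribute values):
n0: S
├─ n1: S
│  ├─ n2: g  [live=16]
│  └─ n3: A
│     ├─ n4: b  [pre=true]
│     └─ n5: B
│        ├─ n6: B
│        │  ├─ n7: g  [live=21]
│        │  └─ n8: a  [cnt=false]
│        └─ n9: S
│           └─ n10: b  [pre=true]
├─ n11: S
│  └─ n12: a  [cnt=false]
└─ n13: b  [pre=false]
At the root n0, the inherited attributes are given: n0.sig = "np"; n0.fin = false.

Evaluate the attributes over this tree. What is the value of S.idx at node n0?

1. n0.sig = "np"  [given at root]
2. n0.fin = false  [given at root]
3. n1.sig = "u"  [if S₀.fin then S₀.sig else "u"]
4. n1.fin = false  [S₀.fin == true]
5. n2.live = 16  [terminal]
6. n3.idx = 30  [g.live * -2 + 62]
7. n3.hot = true  [true]
8. n4.pre = true  [terminal]
9. n5.off = true  [A.idx > 29]
10. n6.off = false  [B₀.off == false]
11. n7.live = 21  [terminal]
12. n8.cnt = false  [terminal]
13. n6.hot = true  [B.off == false]
14. n9.sig = "xq"  ["xq"]
15. n9.fin = false  [B₀.off == false]
16. n10.pre = true  [terminal]
17. n9.idx = -4  [len(S.sig) - 6]
18. n9.mk = "zu"  ["zu"]
19. n5.hot = false  [S.idx > -4]
20. n3.mk = 2  [A.idx - 28]
21. n1.idx = -3  [(if S.fin then A.mk else g.live) - 19]
22. n1.mk = "ym"  ["ym"]
23. n11.sig = "znp"  ["z" ++ S₀.sig]
24. n11.fin = false  [S₀.fin == true]
25. n12.cnt = false  [terminal]
26. n11.idx = -2  [len(S.sig) - 5]
27. n11.mk = "pznp"  ["p" ++ S.sig]
28. n13.pre = false  [terminal]
29. n0.idx = -2  [S₁.idx + S₂.idx + 3]
30. n0.mk = "npym"  [S₀.sig ++ S₁.mk]

-2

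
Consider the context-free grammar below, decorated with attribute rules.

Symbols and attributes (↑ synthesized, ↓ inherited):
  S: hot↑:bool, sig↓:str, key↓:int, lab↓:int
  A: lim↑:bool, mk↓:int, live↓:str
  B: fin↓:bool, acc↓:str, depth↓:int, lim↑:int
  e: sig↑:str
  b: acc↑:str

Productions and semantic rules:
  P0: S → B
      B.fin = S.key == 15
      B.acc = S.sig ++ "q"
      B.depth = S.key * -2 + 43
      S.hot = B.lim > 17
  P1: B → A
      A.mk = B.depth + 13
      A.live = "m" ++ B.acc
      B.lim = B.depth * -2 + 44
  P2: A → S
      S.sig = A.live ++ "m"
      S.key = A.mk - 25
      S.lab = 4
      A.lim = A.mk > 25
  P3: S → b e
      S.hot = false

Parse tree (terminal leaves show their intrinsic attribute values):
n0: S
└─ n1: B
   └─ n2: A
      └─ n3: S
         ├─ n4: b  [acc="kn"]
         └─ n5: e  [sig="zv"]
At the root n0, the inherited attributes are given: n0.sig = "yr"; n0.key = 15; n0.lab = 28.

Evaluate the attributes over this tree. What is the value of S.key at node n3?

1

1. n0.sig = "yr"  [given at root]
2. n0.key = 15  [given at root]
3. n0.lab = 28  [given at root]
4. n1.fin = true  [S.key == 15]
5. n1.acc = "yrq"  [S.sig ++ "q"]
6. n1.depth = 13  [S.key * -2 + 43]
7. n2.mk = 26  [B.depth + 13]
8. n2.live = "myrq"  ["m" ++ B.acc]
9. n3.sig = "myrqm"  [A.live ++ "m"]
10. n3.key = 1  [A.mk - 25]
11. n3.lab = 4  [4]
12. n4.acc = "kn"  [terminal]
13. n5.sig = "zv"  [terminal]
14. n3.hot = false  [false]
15. n2.lim = true  [A.mk > 25]
16. n1.lim = 18  [B.depth * -2 + 44]
17. n0.hot = true  [B.lim > 17]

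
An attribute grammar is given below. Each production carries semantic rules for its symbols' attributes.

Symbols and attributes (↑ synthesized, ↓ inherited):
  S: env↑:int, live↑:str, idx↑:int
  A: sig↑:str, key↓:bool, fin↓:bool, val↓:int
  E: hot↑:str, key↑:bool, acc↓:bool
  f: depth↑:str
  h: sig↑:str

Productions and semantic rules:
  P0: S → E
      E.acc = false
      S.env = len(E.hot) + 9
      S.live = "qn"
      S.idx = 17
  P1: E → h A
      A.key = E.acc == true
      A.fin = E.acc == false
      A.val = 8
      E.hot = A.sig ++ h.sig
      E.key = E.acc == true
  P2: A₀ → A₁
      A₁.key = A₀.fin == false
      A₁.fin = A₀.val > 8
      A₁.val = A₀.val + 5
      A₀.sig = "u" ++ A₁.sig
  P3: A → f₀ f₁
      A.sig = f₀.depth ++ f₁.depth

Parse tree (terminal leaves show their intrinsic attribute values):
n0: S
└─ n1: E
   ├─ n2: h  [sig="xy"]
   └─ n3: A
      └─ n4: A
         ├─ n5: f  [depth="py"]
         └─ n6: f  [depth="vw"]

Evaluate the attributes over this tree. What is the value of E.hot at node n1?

"upyvwxy"

1. n1.acc = false  [false]
2. n2.sig = "xy"  [terminal]
3. n3.key = false  [E.acc == true]
4. n3.fin = true  [E.acc == false]
5. n3.val = 8  [8]
6. n4.key = false  [A₀.fin == false]
7. n4.fin = false  [A₀.val > 8]
8. n4.val = 13  [A₀.val + 5]
9. n5.depth = "py"  [terminal]
10. n6.depth = "vw"  [terminal]
11. n4.sig = "pyvw"  [f₀.depth ++ f₁.depth]
12. n3.sig = "upyvw"  ["u" ++ A₁.sig]
13. n1.hot = "upyvwxy"  [A.sig ++ h.sig]
14. n1.key = false  [E.acc == true]
15. n0.env = 16  [len(E.hot) + 9]
16. n0.live = "qn"  ["qn"]
17. n0.idx = 17  [17]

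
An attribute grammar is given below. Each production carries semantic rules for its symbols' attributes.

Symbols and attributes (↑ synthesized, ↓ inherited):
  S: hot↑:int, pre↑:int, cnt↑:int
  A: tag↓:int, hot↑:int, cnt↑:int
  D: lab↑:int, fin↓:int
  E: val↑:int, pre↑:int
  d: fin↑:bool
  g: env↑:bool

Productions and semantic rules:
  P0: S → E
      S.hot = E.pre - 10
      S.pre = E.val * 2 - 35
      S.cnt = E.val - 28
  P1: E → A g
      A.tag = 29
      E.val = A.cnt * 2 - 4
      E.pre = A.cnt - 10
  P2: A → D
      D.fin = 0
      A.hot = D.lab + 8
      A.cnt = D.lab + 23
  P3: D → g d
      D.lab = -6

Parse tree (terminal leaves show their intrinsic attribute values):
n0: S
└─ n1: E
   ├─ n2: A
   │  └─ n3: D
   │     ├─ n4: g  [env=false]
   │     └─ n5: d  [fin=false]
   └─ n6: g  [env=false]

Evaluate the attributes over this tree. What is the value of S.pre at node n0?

25

1. n2.tag = 29  [29]
2. n3.fin = 0  [0]
3. n4.env = false  [terminal]
4. n5.fin = false  [terminal]
5. n3.lab = -6  [-6]
6. n2.hot = 2  [D.lab + 8]
7. n2.cnt = 17  [D.lab + 23]
8. n6.env = false  [terminal]
9. n1.val = 30  [A.cnt * 2 - 4]
10. n1.pre = 7  [A.cnt - 10]
11. n0.hot = -3  [E.pre - 10]
12. n0.pre = 25  [E.val * 2 - 35]
13. n0.cnt = 2  [E.val - 28]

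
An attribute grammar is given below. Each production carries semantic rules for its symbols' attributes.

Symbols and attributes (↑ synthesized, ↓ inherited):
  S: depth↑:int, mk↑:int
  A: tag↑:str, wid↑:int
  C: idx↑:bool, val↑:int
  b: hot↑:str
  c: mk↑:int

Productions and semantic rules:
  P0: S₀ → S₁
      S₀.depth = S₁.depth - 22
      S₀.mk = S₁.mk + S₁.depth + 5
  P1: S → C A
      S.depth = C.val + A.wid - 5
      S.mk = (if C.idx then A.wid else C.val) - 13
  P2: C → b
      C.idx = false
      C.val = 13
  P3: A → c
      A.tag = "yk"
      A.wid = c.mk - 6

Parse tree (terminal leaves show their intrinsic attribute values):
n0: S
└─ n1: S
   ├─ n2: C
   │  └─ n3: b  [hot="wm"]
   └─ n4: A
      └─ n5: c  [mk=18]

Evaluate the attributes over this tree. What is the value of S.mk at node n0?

1. n3.hot = "wm"  [terminal]
2. n2.idx = false  [false]
3. n2.val = 13  [13]
4. n5.mk = 18  [terminal]
5. n4.tag = "yk"  ["yk"]
6. n4.wid = 12  [c.mk - 6]
7. n1.depth = 20  [C.val + A.wid - 5]
8. n1.mk = 0  [(if C.idx then A.wid else C.val) - 13]
9. n0.depth = -2  [S₁.depth - 22]
10. n0.mk = 25  [S₁.mk + S₁.depth + 5]

25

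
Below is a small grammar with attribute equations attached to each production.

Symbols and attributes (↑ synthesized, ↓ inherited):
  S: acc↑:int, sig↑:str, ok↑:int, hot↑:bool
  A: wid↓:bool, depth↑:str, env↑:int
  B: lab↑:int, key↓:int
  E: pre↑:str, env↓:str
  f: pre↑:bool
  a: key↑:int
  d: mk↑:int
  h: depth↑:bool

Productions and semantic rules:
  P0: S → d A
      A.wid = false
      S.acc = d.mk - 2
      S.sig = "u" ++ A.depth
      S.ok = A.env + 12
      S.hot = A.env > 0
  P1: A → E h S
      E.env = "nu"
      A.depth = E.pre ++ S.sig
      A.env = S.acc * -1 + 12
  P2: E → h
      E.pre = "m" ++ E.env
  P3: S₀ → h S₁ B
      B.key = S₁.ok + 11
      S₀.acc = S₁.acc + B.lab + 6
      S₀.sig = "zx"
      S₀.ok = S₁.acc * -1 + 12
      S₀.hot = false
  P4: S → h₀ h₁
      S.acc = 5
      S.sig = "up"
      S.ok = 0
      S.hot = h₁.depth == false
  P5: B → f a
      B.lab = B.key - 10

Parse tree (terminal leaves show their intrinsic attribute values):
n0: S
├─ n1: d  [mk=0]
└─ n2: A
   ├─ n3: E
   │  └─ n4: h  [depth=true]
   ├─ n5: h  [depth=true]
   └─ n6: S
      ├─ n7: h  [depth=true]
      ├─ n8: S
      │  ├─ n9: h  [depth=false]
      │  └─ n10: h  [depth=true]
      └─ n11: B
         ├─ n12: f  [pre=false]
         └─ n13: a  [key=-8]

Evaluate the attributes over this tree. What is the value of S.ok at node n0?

12

1. n1.mk = 0  [terminal]
2. n2.wid = false  [false]
3. n3.env = "nu"  ["nu"]
4. n4.depth = true  [terminal]
5. n3.pre = "mnu"  ["m" ++ E.env]
6. n5.depth = true  [terminal]
7. n7.depth = true  [terminal]
8. n9.depth = false  [terminal]
9. n10.depth = true  [terminal]
10. n8.acc = 5  [5]
11. n8.sig = "up"  ["up"]
12. n8.ok = 0  [0]
13. n8.hot = false  [h₁.depth == false]
14. n11.key = 11  [S₁.ok + 11]
15. n12.pre = false  [terminal]
16. n13.key = -8  [terminal]
17. n11.lab = 1  [B.key - 10]
18. n6.acc = 12  [S₁.acc + B.lab + 6]
19. n6.sig = "zx"  ["zx"]
20. n6.ok = 7  [S₁.acc * -1 + 12]
21. n6.hot = false  [false]
22. n2.depth = "mnuzx"  [E.pre ++ S.sig]
23. n2.env = 0  [S.acc * -1 + 12]
24. n0.acc = -2  [d.mk - 2]
25. n0.sig = "umnuzx"  ["u" ++ A.depth]
26. n0.ok = 12  [A.env + 12]
27. n0.hot = false  [A.env > 0]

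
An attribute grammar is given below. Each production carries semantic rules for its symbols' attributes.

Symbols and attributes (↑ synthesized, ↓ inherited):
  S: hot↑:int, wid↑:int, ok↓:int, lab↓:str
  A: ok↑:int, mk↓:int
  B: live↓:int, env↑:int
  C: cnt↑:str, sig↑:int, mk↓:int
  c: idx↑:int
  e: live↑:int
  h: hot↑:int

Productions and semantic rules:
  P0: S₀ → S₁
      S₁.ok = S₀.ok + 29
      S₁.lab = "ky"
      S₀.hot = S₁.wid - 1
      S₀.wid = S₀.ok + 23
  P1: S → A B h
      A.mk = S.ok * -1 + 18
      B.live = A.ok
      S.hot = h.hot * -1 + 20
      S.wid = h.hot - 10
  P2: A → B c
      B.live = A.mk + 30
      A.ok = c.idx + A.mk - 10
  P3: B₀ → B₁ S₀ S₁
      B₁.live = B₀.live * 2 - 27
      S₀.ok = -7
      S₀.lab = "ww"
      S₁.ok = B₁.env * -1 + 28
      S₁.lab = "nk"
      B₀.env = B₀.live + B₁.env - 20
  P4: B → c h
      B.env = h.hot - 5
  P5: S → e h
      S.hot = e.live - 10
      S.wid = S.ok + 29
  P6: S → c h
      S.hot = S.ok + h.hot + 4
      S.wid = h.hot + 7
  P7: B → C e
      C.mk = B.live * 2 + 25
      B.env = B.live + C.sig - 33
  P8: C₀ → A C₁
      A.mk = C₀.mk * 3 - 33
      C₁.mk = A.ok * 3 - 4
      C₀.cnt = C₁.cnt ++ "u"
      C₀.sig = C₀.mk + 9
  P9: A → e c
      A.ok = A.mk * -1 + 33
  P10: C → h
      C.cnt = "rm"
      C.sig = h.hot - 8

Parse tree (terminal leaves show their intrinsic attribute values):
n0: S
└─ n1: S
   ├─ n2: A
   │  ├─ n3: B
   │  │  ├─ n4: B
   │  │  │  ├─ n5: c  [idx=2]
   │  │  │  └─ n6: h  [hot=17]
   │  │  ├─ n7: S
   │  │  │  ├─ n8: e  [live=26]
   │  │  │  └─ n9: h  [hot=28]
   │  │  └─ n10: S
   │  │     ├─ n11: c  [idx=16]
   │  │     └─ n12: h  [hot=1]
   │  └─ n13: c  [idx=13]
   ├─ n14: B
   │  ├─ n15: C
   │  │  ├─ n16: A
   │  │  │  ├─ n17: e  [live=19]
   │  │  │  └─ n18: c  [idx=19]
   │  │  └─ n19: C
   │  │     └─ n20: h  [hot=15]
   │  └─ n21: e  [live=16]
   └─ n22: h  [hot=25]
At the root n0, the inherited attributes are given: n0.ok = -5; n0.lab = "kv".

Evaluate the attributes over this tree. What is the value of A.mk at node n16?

1. n0.ok = -5  [given at root]
2. n0.lab = "kv"  [given at root]
3. n1.ok = 24  [S₀.ok + 29]
4. n1.lab = "ky"  ["ky"]
5. n2.mk = -6  [S.ok * -1 + 18]
6. n3.live = 24  [A.mk + 30]
7. n4.live = 21  [B₀.live * 2 - 27]
8. n5.idx = 2  [terminal]
9. n6.hot = 17  [terminal]
10. n4.env = 12  [h.hot - 5]
11. n7.ok = -7  [-7]
12. n7.lab = "ww"  ["ww"]
13. n8.live = 26  [terminal]
14. n9.hot = 28  [terminal]
15. n7.hot = 16  [e.live - 10]
16. n7.wid = 22  [S.ok + 29]
17. n10.ok = 16  [B₁.env * -1 + 28]
18. n10.lab = "nk"  ["nk"]
19. n11.idx = 16  [terminal]
20. n12.hot = 1  [terminal]
21. n10.hot = 21  [S.ok + h.hot + 4]
22. n10.wid = 8  [h.hot + 7]
23. n3.env = 16  [B₀.live + B₁.env - 20]
24. n13.idx = 13  [terminal]
25. n2.ok = -3  [c.idx + A.mk - 10]
26. n14.live = -3  [A.ok]
27. n15.mk = 19  [B.live * 2 + 25]
28. n16.mk = 24  [C₀.mk * 3 - 33]
29. n17.live = 19  [terminal]
30. n18.idx = 19  [terminal]
31. n16.ok = 9  [A.mk * -1 + 33]
32. n19.mk = 23  [A.ok * 3 - 4]
33. n20.hot = 15  [terminal]
34. n19.cnt = "rm"  ["rm"]
35. n19.sig = 7  [h.hot - 8]
36. n15.cnt = "rmu"  [C₁.cnt ++ "u"]
37. n15.sig = 28  [C₀.mk + 9]
38. n21.live = 16  [terminal]
39. n14.env = -8  [B.live + C.sig - 33]
40. n22.hot = 25  [terminal]
41. n1.hot = -5  [h.hot * -1 + 20]
42. n1.wid = 15  [h.hot - 10]
43. n0.hot = 14  [S₁.wid - 1]
44. n0.wid = 18  [S₀.ok + 23]

24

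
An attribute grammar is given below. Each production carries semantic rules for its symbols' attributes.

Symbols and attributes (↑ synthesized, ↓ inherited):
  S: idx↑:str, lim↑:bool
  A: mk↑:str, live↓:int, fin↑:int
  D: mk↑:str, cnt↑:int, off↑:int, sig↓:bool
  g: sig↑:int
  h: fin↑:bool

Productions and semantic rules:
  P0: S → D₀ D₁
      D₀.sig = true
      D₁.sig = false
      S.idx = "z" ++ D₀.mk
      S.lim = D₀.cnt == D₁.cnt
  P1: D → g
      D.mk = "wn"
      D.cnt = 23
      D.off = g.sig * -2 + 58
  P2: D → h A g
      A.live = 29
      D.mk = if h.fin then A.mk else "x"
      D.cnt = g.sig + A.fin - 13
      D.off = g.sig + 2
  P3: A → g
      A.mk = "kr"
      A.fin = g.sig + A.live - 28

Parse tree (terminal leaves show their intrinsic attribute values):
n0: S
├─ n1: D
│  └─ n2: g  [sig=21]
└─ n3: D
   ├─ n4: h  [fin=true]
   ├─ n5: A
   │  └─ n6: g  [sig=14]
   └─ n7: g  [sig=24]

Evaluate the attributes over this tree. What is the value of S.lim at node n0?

false

1. n1.sig = true  [true]
2. n2.sig = 21  [terminal]
3. n1.mk = "wn"  ["wn"]
4. n1.cnt = 23  [23]
5. n1.off = 16  [g.sig * -2 + 58]
6. n3.sig = false  [false]
7. n4.fin = true  [terminal]
8. n5.live = 29  [29]
9. n6.sig = 14  [terminal]
10. n5.mk = "kr"  ["kr"]
11. n5.fin = 15  [g.sig + A.live - 28]
12. n7.sig = 24  [terminal]
13. n3.mk = "kr"  [if h.fin then A.mk else "x"]
14. n3.cnt = 26  [g.sig + A.fin - 13]
15. n3.off = 26  [g.sig + 2]
16. n0.idx = "zwn"  ["z" ++ D₀.mk]
17. n0.lim = false  [D₀.cnt == D₁.cnt]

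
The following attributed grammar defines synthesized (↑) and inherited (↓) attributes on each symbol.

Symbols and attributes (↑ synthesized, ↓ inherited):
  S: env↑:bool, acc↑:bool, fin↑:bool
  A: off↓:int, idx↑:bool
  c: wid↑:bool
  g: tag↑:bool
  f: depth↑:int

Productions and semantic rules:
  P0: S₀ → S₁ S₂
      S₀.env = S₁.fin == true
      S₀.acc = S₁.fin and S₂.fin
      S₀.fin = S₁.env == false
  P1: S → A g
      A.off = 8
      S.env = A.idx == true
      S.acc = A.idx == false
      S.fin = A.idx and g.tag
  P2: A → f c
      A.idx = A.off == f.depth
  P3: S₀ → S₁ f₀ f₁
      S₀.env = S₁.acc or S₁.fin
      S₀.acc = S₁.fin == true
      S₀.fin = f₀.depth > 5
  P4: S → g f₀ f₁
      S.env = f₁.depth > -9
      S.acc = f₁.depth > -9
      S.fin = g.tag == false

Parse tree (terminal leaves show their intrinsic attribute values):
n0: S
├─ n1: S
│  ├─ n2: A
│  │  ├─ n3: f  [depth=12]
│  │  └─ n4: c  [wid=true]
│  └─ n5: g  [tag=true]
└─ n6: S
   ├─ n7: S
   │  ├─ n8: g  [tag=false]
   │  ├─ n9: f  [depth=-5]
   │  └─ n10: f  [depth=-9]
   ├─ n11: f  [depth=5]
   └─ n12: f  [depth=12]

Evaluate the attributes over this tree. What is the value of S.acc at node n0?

false

1. n2.off = 8  [8]
2. n3.depth = 12  [terminal]
3. n4.wid = true  [terminal]
4. n2.idx = false  [A.off == f.depth]
5. n5.tag = true  [terminal]
6. n1.env = false  [A.idx == true]
7. n1.acc = true  [A.idx == false]
8. n1.fin = false  [A.idx and g.tag]
9. n8.tag = false  [terminal]
10. n9.depth = -5  [terminal]
11. n10.depth = -9  [terminal]
12. n7.env = false  [f₁.depth > -9]
13. n7.acc = false  [f₁.depth > -9]
14. n7.fin = true  [g.tag == false]
15. n11.depth = 5  [terminal]
16. n12.depth = 12  [terminal]
17. n6.env = true  [S₁.acc or S₁.fin]
18. n6.acc = true  [S₁.fin == true]
19. n6.fin = false  [f₀.depth > 5]
20. n0.env = false  [S₁.fin == true]
21. n0.acc = false  [S₁.fin and S₂.fin]
22. n0.fin = true  [S₁.env == false]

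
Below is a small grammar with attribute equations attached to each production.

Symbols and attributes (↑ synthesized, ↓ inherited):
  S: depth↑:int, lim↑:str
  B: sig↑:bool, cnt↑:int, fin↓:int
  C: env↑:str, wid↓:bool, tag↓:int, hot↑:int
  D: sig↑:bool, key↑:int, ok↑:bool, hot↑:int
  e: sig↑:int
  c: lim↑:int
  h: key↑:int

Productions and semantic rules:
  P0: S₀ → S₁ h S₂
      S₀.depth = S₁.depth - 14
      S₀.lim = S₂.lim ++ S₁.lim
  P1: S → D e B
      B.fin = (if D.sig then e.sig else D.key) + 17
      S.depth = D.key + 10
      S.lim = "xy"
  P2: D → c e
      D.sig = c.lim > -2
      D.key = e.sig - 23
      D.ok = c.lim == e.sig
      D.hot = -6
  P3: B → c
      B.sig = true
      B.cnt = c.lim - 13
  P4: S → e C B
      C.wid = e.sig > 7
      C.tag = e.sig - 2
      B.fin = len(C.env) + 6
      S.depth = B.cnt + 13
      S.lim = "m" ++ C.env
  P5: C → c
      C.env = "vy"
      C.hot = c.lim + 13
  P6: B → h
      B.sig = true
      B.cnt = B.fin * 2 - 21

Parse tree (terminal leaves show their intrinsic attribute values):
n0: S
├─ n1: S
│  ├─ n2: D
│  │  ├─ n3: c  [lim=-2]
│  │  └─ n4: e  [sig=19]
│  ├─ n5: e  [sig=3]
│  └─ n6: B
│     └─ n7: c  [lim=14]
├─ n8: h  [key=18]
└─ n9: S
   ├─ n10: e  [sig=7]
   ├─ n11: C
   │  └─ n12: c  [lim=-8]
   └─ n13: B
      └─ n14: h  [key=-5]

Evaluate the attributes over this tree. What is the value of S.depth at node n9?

1. n3.lim = -2  [terminal]
2. n4.sig = 19  [terminal]
3. n2.sig = false  [c.lim > -2]
4. n2.key = -4  [e.sig - 23]
5. n2.ok = false  [c.lim == e.sig]
6. n2.hot = -6  [-6]
7. n5.sig = 3  [terminal]
8. n6.fin = 13  [(if D.sig then e.sig else D.key) + 17]
9. n7.lim = 14  [terminal]
10. n6.sig = true  [true]
11. n6.cnt = 1  [c.lim - 13]
12. n1.depth = 6  [D.key + 10]
13. n1.lim = "xy"  ["xy"]
14. n8.key = 18  [terminal]
15. n10.sig = 7  [terminal]
16. n11.wid = false  [e.sig > 7]
17. n11.tag = 5  [e.sig - 2]
18. n12.lim = -8  [terminal]
19. n11.env = "vy"  ["vy"]
20. n11.hot = 5  [c.lim + 13]
21. n13.fin = 8  [len(C.env) + 6]
22. n14.key = -5  [terminal]
23. n13.sig = true  [true]
24. n13.cnt = -5  [B.fin * 2 - 21]
25. n9.depth = 8  [B.cnt + 13]
26. n9.lim = "mvy"  ["m" ++ C.env]
27. n0.depth = -8  [S₁.depth - 14]
28. n0.lim = "mvyxy"  [S₂.lim ++ S₁.lim]

8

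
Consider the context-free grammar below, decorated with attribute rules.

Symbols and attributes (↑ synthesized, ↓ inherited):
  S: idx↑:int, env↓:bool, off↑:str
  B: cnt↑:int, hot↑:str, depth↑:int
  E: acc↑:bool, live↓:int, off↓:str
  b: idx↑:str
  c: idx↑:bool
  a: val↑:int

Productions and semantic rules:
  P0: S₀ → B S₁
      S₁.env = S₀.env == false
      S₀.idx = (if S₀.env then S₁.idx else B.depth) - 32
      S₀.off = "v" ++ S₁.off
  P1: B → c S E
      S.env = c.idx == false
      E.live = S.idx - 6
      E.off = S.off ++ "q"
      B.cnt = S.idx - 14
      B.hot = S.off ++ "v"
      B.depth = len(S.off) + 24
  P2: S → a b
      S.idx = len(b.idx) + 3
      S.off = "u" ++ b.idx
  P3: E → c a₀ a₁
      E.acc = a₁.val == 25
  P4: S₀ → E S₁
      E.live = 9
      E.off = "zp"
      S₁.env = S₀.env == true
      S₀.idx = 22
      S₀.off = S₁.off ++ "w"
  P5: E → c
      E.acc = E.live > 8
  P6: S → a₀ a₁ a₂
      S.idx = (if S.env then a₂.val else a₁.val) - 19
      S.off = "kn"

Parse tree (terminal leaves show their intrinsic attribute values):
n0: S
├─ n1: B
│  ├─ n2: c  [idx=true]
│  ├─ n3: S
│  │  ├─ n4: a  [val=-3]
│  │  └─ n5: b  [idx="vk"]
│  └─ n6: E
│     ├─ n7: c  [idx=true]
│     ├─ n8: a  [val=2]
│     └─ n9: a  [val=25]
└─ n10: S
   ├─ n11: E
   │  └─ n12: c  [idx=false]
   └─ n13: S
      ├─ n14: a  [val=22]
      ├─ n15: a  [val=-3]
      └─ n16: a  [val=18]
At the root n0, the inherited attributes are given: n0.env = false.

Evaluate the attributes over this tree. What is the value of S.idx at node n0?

-5

1. n0.env = false  [given at root]
2. n2.idx = true  [terminal]
3. n3.env = false  [c.idx == false]
4. n4.val = -3  [terminal]
5. n5.idx = "vk"  [terminal]
6. n3.idx = 5  [len(b.idx) + 3]
7. n3.off = "uvk"  ["u" ++ b.idx]
8. n6.live = -1  [S.idx - 6]
9. n6.off = "uvkq"  [S.off ++ "q"]
10. n7.idx = true  [terminal]
11. n8.val = 2  [terminal]
12. n9.val = 25  [terminal]
13. n6.acc = true  [a₁.val == 25]
14. n1.cnt = -9  [S.idx - 14]
15. n1.hot = "uvkv"  [S.off ++ "v"]
16. n1.depth = 27  [len(S.off) + 24]
17. n10.env = true  [S₀.env == false]
18. n11.live = 9  [9]
19. n11.off = "zp"  ["zp"]
20. n12.idx = false  [terminal]
21. n11.acc = true  [E.live > 8]
22. n13.env = true  [S₀.env == true]
23. n14.val = 22  [terminal]
24. n15.val = -3  [terminal]
25. n16.val = 18  [terminal]
26. n13.idx = -1  [(if S.env then a₂.val else a₁.val) - 19]
27. n13.off = "kn"  ["kn"]
28. n10.idx = 22  [22]
29. n10.off = "knw"  [S₁.off ++ "w"]
30. n0.idx = -5  [(if S₀.env then S₁.idx else B.depth) - 32]
31. n0.off = "vknw"  ["v" ++ S₁.off]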